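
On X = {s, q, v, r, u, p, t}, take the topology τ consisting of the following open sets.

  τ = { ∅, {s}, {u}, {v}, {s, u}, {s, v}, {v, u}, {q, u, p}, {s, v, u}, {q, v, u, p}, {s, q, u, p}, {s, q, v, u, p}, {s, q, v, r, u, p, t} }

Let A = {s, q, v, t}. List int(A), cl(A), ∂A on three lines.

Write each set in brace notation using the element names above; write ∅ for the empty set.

open subsets of A: ∅, {s}, {v}, {s, v}; so int(A) = {s, v}
closure: X∖int(X∖A) = X∖{u} = {s, q, v, r, p, t}
∂A = {s, q, v, r, p, t} minus {s, v} = {q, r, p, t}

int(A) = {s, v}
cl(A)  = {s, q, v, r, p, t}
∂A     = {q, r, p, t}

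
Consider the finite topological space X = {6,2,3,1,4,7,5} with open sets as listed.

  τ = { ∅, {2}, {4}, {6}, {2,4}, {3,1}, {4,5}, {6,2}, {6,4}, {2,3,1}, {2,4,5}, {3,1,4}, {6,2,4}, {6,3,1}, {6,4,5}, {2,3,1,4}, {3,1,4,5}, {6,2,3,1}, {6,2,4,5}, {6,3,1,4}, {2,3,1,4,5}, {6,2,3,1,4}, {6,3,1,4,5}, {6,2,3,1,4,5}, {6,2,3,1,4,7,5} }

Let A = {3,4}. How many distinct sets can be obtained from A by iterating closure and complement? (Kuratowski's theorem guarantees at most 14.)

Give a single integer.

12

cl via duality: int({6,2,1,7,5}) = {6,2}, so X∖{6,2} = {3,1,4,7,5}
Write k for closure, c for complement:
  1. A     = {3,4}
  2. kA    = {3,1,4,7,5}
  3. cA    = {6,2,1,7,5}
  4. ckA   = {6,2}
  5. kcA   = {6,2,3,1,7,5}
  6. kckA  = {6,2,7}
  7. ckcA  = {4}
  8. ckckA = {3,1,4,5}
  9. kckcA = {4,7,5}
  10. ckckcA = {6,2,3,1}
  11. kckckcA = {6,2,3,1,7}
  12. ckckckcA = {4,5}
applying k or c yields no new set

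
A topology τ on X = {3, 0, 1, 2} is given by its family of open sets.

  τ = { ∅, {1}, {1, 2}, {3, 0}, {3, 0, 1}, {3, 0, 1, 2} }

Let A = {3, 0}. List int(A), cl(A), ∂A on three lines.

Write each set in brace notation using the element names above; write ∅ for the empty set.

int(A) = {3, 0}
cl(A)  = {3, 0}
∂A     = ∅

opens ⊆ A: ∅, {3, 0}; union → int = {3, 0}
complement {1, 2}; its interior {1, 2}; cl(A) = X∖{1, 2} = {3, 0}
boundary = {3, 0} ∖ {3, 0} = ∅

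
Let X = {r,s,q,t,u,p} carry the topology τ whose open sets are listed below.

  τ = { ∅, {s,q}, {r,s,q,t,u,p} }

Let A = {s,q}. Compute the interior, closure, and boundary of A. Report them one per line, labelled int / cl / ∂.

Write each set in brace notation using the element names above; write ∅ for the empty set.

int(A) = {s,q}
cl(A)  = {r,s,q,t,u,p}
∂A     = {r,t,u,p}

interior: largest open inside A is {s,q} (from ∅, {s,q})
cl via duality: int({r,t,u,p}) = ∅, so X∖∅ = {r,s,q,t,u,p}
cl∖int = {r,t,u,p}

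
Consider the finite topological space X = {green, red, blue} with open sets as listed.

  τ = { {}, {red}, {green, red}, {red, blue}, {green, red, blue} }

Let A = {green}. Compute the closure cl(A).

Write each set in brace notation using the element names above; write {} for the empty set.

{green}

complement {red, blue}; its interior {red, blue}; cl(A) = X∖{red, blue} = {green}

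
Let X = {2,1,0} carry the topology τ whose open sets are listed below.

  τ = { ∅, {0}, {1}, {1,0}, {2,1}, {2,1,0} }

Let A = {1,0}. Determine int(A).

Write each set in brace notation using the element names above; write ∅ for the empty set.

{1,0}

U open, U⊆A: ∅, {0}, {1}, {1,0}. int(A) = ⋃ = {1,0}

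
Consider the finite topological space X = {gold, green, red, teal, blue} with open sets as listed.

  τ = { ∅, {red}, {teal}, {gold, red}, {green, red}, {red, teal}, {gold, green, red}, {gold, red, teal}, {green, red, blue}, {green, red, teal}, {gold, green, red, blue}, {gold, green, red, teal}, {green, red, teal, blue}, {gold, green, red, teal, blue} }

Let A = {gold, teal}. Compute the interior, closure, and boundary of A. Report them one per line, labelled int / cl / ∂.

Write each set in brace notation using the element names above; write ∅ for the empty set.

opens ⊆ A: ∅, {teal}; union → int = {teal}
complement {green, red, blue}; its interior {green, red, blue}; cl(A) = X∖{green, red, blue} = {gold, teal}
boundary = {gold, teal} ∖ {teal} = {gold}

int(A) = {teal}
cl(A)  = {gold, teal}
∂A     = {gold}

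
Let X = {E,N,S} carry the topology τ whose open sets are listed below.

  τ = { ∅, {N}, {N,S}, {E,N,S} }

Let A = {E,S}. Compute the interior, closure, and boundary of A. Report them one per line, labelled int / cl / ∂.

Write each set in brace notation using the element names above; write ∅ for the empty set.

int(A) = ∅
cl(A)  = {E,S}
∂A     = {E,S}

open subsets of A: ∅; so int(A) = ∅
closure: X∖int(X∖A) = X∖{N} = {E,S}
∂A = {E,S} minus ∅ = {E,S}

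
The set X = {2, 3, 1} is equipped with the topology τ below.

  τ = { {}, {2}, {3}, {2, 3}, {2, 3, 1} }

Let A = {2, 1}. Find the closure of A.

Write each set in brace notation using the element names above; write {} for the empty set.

cl via duality: int({3}) = {3}, so X∖{3} = {2, 1}

{2, 1}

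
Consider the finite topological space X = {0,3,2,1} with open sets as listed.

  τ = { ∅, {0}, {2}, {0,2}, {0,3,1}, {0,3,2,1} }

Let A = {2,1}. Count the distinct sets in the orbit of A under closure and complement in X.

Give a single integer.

6

complement {0,3}; its interior {0}; cl(A) = X∖{0} = {3,2,1}
With k = closure, c = complement:
  1. A     = {2,1}
  2. kA    = {3,2,1}
  3. cA    = {0,3}
  4. ckA   = {0}
  5. kcA   = {0,3,1}
  6. ckcA  = {2}
k, c of each give nothing new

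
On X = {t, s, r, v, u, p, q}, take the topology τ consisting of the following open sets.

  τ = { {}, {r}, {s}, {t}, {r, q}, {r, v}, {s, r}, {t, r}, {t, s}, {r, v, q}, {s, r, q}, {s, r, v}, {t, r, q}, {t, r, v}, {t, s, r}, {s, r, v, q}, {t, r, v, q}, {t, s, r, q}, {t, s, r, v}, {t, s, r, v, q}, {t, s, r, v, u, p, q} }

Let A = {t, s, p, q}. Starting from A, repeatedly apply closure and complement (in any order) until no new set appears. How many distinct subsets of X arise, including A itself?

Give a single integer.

8

closure: X∖int(X∖A) = X∖{r, v} = {t, s, u, p, q}
Let k=closure and c=complement:
  1. A     = {t, s, p, q}
  2. kA    = {t, s, u, p, q}
  3. cA    = {r, v, u}
  4. ckA   = {r, v}
  5. kcA   = {r, v, u, p, q}
  6. ckcA  = {t, s}
  7. kckcA = {t, s, u, p}
  8. ckckcA = {r, v, q}
— saturated at 8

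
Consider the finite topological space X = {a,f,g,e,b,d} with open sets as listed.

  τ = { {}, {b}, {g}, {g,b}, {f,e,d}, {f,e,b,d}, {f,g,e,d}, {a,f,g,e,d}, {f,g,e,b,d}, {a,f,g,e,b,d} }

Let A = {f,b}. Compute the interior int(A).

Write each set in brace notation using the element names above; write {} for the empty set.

{b}

open subsets of A: {}, {b}; so int(A) = {b}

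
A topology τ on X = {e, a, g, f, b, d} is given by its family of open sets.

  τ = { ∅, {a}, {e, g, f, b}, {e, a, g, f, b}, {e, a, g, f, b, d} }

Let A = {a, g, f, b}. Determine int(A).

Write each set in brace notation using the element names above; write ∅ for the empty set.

interior: largest open inside A is {a} (from ∅, {a})

{a}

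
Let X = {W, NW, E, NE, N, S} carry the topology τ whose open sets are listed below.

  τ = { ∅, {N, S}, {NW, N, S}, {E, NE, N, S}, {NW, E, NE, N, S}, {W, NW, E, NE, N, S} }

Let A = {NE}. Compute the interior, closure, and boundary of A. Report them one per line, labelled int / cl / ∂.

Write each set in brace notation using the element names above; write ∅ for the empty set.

U open, U⊆A: ∅. int(A) = ⋃ = ∅
X∖A={W, NW, E, N, S}, int(X∖A)={NW, N, S}, hence cl(A)={W, E, NE}
∂A: remove int from cl → {W, E, NE}

int(A) = ∅
cl(A)  = {W, E, NE}
∂A     = {W, E, NE}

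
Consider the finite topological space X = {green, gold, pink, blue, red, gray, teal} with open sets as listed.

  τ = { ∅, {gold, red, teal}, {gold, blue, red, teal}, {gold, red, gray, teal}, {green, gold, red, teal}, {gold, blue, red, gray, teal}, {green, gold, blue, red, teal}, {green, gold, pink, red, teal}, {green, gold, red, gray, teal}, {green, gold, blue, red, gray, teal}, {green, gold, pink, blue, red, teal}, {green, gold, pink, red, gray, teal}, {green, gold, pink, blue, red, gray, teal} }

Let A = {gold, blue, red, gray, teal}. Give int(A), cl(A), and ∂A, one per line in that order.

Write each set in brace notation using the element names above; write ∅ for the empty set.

int(A) = {gold, blue, red, gray, teal}
cl(A)  = {green, gold, pink, blue, red, gray, teal}
∂A     = {green, pink}

interior: largest open inside A is {gold, blue, red, gray, teal} (from ∅, {gold, red, teal}, {gold, red, gray, teal}, {gold, blue, red, teal}, {gold, blue, red, gray, teal})
cl via duality: int({green, pink}) = ∅, so X∖∅ = {green, gold, pink, blue, red, gray, teal}
cl∖int = {green, pink}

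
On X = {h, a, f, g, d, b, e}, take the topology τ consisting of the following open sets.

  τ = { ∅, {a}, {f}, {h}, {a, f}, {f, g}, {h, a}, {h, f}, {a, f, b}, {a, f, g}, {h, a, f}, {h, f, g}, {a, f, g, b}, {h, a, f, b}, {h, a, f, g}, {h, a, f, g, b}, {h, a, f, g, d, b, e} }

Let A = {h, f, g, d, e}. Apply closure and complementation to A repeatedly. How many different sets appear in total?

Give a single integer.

6

complement {a, b}; its interior {a}; cl(A) = X∖{a} = {h, f, g, d, b, e}
With k = closure, c = complement:
  1. A     = {h, f, g, d, e}
  2. kA    = {h, f, g, d, b, e}
  3. cA    = {a, b}
  4. ckA   = {a}
  5. kcA   = {a, d, b, e}
  6. ckcA  = {h, f, g}
k, c of each give nothing new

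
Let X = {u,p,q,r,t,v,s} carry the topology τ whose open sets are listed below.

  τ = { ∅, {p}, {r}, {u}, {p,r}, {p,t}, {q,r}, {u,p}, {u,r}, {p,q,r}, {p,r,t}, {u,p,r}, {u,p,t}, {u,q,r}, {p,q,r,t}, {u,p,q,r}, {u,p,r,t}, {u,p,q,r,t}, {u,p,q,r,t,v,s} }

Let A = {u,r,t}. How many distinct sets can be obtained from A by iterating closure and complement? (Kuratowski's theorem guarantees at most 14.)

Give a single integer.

10

closure: X∖int(X∖A) = X∖{p} = {u,q,r,t,v,s}
Let k=closure and c=complement:
  1. A     = {u,r,t}
  2. kA    = {u,q,r,t,v,s}
  3. cA    = {p,q,v,s}
  4. ckA   = {p}
  5. kcA   = {p,q,t,v,s}
  6. kckA  = {p,t,v,s}
  7. ckcA  = {u,r}
  8. ckckA = {u,q,r}
  9. kckcA = {u,q,r,v,s}
  10. ckckcA = {p,t}
— saturated at 10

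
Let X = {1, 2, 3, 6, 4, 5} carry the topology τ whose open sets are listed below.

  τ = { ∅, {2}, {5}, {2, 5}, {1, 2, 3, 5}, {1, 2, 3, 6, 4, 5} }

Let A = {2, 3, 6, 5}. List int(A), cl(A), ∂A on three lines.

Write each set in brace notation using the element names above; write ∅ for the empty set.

interior: largest open inside A is {2, 5} (from ∅, {2}, {5}, {2, 5})
cl via duality: int({1, 4}) = ∅, so X∖∅ = {1, 2, 3, 6, 4, 5}
cl∖int = {1, 3, 6, 4}

int(A) = {2, 5}
cl(A)  = {1, 2, 3, 6, 4, 5}
∂A     = {1, 3, 6, 4}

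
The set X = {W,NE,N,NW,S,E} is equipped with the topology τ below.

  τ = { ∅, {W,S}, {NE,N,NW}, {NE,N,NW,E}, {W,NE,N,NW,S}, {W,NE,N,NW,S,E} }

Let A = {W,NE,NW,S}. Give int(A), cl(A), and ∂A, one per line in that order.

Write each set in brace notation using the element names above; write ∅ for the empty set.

U open, U⊆A: ∅, {W,S}. int(A) = ⋃ = {W,S}
X∖A={N,E}, int(X∖A)=∅, hence cl(A)={W,NE,N,NW,S,E}
∂A: remove int from cl → {NE,N,NW,E}

int(A) = {W,S}
cl(A)  = {W,NE,N,NW,S,E}
∂A     = {NE,N,NW,E}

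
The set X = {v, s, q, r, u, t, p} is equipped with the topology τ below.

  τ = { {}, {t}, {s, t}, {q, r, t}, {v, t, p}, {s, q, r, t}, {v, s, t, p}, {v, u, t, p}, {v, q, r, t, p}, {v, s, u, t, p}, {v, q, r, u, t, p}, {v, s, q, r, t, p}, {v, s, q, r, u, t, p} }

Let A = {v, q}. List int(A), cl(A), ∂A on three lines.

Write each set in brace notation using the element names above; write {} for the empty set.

open subsets of A: {}; so int(A) = {}
closure: X∖int(X∖A) = X∖{s, t} = {v, q, r, u, p}
∂A = {v, q, r, u, p} minus {} = {v, q, r, u, p}

int(A) = {}
cl(A)  = {v, q, r, u, p}
∂A     = {v, q, r, u, p}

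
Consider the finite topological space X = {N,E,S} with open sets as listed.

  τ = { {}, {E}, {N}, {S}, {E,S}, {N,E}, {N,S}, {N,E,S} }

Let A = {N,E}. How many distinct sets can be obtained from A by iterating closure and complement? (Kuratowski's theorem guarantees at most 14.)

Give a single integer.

2

X∖A={S}, int(X∖A)={S}, hence cl(A)={N,E}
Orbit (k=closure, c=complement):
  1. A     = {N,E}
  2. cA    = {S}
(closed under both — stop)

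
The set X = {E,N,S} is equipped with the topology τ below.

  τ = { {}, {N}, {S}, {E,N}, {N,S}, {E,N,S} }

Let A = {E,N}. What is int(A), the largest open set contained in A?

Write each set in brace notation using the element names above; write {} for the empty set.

U open, U⊆A: {}, {N}, {E,N}. int(A) = ⋃ = {E,N}

{E,N}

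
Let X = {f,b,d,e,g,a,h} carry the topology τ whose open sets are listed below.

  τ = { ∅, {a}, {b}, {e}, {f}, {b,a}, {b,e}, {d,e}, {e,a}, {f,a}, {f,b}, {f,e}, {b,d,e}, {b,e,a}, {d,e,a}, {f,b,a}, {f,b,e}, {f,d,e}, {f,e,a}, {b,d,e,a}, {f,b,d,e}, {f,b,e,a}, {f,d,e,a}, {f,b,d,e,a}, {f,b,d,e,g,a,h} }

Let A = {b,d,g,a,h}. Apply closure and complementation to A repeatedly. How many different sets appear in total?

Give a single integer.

closure: X∖int(X∖A) = X∖{f,e} = {b,d,g,a,h}
Let k=closure and c=complement:
  1. A     = {b,d,g,a,h}
  2. cA    = {f,e}
  3. kcA   = {f,d,e,g,h}
  4. ckcA  = {b,a}
  5. kckcA = {b,g,a,h}
  6. ckckcA = {f,d,e}
— saturated at 6

6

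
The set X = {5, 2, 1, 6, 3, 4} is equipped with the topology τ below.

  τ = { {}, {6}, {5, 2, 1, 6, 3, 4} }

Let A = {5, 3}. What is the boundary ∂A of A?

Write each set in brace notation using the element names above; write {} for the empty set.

opens ⊆ A: {}; union → int = {}
complement {2, 1, 6, 4}; its interior {6}; cl(A) = X∖{6} = {5, 2, 1, 3, 4}
boundary = {5, 2, 1, 3, 4} ∖ {} = {5, 2, 1, 3, 4}

{5, 2, 1, 3, 4}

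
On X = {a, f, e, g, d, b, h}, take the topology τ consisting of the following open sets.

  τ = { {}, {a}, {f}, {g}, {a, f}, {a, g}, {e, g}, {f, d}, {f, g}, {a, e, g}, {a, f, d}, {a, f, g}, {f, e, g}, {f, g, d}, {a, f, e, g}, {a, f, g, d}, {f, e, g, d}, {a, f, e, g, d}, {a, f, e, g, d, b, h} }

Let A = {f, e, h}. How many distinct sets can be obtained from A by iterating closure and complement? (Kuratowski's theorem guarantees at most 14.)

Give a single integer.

10

closure: X∖int(X∖A) = X∖{a, g} = {f, e, d, b, h}
Let k=closure and c=complement:
  1. A     = {f, e, h}
  2. kA    = {f, e, d, b, h}
  3. cA    = {a, g, d, b}
  4. ckA   = {a, g}
  5. kcA   = {a, e, g, d, b, h}
  6. kckA  = {a, e, g, b, h}
  7. ckcA  = {f}
  8. ckckA = {f, d}
  9. kckcA = {f, d, b, h}
  10. ckckcA = {a, e, g}
— saturated at 10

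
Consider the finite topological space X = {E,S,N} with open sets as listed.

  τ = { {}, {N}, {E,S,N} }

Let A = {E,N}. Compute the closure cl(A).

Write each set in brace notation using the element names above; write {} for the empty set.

X∖A={S}, int(X∖A)={}, hence cl(A)={E,S,N}

{E,S,N}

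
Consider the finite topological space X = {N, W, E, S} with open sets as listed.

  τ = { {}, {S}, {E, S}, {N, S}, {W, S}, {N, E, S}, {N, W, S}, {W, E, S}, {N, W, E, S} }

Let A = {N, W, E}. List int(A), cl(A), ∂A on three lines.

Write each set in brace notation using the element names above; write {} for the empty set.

interior: largest open inside A is {} (from {})
cl via duality: int({S}) = {S}, so X∖{S} = {N, W, E}
cl∖int = {N, W, E}

int(A) = {}
cl(A)  = {N, W, E}
∂A     = {N, W, E}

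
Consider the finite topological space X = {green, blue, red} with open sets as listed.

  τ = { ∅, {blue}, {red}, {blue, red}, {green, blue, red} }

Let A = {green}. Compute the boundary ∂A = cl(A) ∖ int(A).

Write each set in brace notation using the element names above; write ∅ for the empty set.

{green}

opens ⊆ A: ∅; union → int = ∅
complement {blue, red}; its interior {blue, red}; cl(A) = X∖{blue, red} = {green}
boundary = {green} ∖ ∅ = {green}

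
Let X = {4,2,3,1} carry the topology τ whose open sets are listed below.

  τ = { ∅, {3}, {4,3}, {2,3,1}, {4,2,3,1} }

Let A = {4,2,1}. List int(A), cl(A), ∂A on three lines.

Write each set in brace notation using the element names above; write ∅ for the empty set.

int(A) = ∅
cl(A)  = {4,2,1}
∂A     = {4,2,1}

U open, U⊆A: ∅. int(A) = ⋃ = ∅
X∖A={3}, int(X∖A)={3}, hence cl(A)={4,2,1}
∂A: remove int from cl → {4,2,1}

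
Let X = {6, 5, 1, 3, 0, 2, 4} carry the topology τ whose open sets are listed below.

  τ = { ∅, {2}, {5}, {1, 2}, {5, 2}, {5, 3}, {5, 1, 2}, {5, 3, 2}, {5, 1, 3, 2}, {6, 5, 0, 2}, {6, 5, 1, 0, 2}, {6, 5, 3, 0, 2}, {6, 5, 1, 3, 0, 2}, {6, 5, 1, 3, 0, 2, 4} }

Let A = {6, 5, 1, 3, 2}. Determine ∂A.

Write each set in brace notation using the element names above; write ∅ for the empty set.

{6, 0, 4}

interior: largest open inside A is {5, 1, 3, 2} (from ∅, {2}, {5}, {1, 2}, {5, 3}, {5, 2}, {5, 3, 2}, {5, 1, 2}, {5, 1, 3, 2})
cl via duality: int({0, 4}) = ∅, so X∖∅ = {6, 5, 1, 3, 0, 2, 4}
cl∖int = {6, 0, 4}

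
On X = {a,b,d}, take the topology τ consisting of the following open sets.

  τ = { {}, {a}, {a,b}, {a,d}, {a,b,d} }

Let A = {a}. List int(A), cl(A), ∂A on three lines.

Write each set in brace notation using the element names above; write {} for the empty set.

interior: largest open inside A is {a} (from {}, {a})
cl via duality: int({b,d}) = {}, so X∖{} = {a,b,d}
cl∖int = {b,d}

int(A) = {a}
cl(A)  = {a,b,d}
∂A     = {b,d}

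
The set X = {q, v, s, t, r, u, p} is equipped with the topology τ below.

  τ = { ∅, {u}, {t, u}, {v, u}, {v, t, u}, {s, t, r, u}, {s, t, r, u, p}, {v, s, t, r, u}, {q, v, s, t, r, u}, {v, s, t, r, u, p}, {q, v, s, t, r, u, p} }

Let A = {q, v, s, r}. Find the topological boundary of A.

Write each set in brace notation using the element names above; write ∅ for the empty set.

{q, v, s, r, p}

opens ⊆ A: ∅; union → int = ∅
complement {t, u, p}; its interior {t, u}; cl(A) = X∖{t, u} = {q, v, s, r, p}
boundary = {q, v, s, r, p} ∖ ∅ = {q, v, s, r, p}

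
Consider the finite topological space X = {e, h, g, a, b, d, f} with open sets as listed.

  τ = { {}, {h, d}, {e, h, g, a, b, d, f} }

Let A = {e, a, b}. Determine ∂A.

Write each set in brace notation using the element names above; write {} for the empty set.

interior: largest open inside A is {} (from {})
cl via duality: int({h, g, d, f}) = {h, d}, so X∖{h, d} = {e, g, a, b, f}
cl∖int = {e, g, a, b, f}

{e, g, a, b, f}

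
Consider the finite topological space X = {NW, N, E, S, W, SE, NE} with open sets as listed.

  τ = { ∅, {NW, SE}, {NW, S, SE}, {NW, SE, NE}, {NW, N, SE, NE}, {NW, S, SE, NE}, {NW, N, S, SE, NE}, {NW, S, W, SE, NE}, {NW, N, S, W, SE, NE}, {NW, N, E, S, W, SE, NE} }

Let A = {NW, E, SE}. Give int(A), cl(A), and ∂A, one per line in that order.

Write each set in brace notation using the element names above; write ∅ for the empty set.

open subsets of A: ∅, {NW, SE}; so int(A) = {NW, SE}
closure: X∖int(X∖A) = X∖∅ = {NW, N, E, S, W, SE, NE}
∂A = {NW, N, E, S, W, SE, NE} minus {NW, SE} = {N, E, S, W, NE}

int(A) = {NW, SE}
cl(A)  = {NW, N, E, S, W, SE, NE}
∂A     = {N, E, S, W, NE}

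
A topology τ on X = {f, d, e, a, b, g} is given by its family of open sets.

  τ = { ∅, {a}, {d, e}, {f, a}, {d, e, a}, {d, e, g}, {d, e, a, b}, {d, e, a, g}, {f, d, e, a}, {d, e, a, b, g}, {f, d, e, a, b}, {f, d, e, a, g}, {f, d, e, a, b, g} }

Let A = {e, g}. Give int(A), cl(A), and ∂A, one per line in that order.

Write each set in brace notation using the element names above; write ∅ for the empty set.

int(A) = ∅
cl(A)  = {d, e, b, g}
∂A     = {d, e, b, g}

opens ⊆ A: ∅; union → int = ∅
complement {f, d, a, b}; its interior {f, a}; cl(A) = X∖{f, a} = {d, e, b, g}
boundary = {d, e, b, g} ∖ ∅ = {d, e, b, g}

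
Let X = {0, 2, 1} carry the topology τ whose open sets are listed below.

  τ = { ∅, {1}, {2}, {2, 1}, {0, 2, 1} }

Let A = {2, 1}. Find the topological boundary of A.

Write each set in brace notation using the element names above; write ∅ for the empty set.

opens ⊆ A: ∅, {2}, {1}, {2, 1}; union → int = {2, 1}
complement {0}; its interior ∅; cl(A) = X∖∅ = {0, 2, 1}
boundary = {0, 2, 1} ∖ {2, 1} = {0}

{0}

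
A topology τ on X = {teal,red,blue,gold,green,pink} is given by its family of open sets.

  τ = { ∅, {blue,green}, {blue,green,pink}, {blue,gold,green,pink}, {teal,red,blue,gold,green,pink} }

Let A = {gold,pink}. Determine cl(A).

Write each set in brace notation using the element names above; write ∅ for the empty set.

cl via duality: int({teal,red,blue,green}) = {blue,green}, so X∖{blue,green} = {teal,red,gold,pink}

{teal,red,gold,pink}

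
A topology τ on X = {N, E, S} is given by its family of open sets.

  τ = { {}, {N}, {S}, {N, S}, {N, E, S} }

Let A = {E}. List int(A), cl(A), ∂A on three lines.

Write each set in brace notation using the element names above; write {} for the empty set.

opens ⊆ A: {}; union → int = {}
complement {N, S}; its interior {N, S}; cl(A) = X∖{N, S} = {E}
boundary = {E} ∖ {} = {E}

int(A) = {}
cl(A)  = {E}
∂A     = {E}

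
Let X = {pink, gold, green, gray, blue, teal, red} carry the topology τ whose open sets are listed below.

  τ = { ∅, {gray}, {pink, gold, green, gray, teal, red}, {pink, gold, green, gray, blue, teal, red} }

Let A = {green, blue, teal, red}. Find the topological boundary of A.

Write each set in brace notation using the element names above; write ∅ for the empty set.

U open, U⊆A: ∅. int(A) = ⋃ = ∅
X∖A={pink, gold, gray}, int(X∖A)={gray}, hence cl(A)={pink, gold, green, blue, teal, red}
∂A: remove int from cl → {pink, gold, green, blue, teal, red}

{pink, gold, green, blue, teal, red}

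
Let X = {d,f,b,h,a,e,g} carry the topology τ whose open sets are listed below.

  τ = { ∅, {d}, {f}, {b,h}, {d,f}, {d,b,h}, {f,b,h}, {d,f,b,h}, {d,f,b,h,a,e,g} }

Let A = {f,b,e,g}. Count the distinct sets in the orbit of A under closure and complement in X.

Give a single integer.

complement {d,h,a}; its interior {d}; cl(A) = X∖{d} = {f,b,h,a,e,g}
With k = closure, c = complement:
  1. A     = {f,b,e,g}
  2. kA    = {f,b,h,a,e,g}
  3. cA    = {d,h,a}
  4. ckA   = {d}
  5. kcA   = {d,b,h,a,e,g}
  6. kckA  = {d,a,e,g}
  7. ckcA  = {f}
  8. ckckA = {f,b,h}
  9. kckcA = {f,a,e,g}
  10. ckckcA = {d,b,h}
k, c of each give nothing new

10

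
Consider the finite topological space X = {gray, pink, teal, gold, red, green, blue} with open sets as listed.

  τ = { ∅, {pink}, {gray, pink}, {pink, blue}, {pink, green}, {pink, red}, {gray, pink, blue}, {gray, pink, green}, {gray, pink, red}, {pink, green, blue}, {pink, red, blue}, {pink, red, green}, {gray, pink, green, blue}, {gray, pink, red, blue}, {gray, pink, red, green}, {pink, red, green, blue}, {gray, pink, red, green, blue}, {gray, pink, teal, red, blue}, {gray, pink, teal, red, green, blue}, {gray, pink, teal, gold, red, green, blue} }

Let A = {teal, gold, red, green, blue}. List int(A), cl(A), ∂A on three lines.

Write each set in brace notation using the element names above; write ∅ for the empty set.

U open, U⊆A: ∅. int(A) = ⋃ = ∅
X∖A={gray, pink}, int(X∖A)={gray, pink}, hence cl(A)={teal, gold, red, green, blue}
∂A: remove int from cl → {teal, gold, red, green, blue}

int(A) = ∅
cl(A)  = {teal, gold, red, green, blue}
∂A     = {teal, gold, red, green, blue}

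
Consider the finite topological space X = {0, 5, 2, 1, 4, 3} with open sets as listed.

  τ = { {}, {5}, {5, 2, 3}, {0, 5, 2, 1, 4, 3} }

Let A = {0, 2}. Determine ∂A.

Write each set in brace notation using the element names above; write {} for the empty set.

{0, 2, 1, 4, 3}

open subsets of A: {}; so int(A) = {}
closure: X∖int(X∖A) = X∖{5} = {0, 2, 1, 4, 3}
∂A = {0, 2, 1, 4, 3} minus {} = {0, 2, 1, 4, 3}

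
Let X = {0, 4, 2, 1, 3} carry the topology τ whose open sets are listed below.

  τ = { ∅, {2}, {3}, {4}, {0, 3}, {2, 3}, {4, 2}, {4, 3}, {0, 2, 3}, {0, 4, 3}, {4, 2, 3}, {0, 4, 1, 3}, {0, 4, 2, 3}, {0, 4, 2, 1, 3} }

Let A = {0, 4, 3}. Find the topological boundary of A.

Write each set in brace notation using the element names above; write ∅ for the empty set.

{1}

opens ⊆ A: ∅, {4}, {3}, {4, 3}, {0, 3}, {0, 4, 3}; union → int = {0, 4, 3}
complement {2, 1}; its interior {2}; cl(A) = X∖{2} = {0, 4, 1, 3}
boundary = {0, 4, 1, 3} ∖ {0, 4, 3} = {1}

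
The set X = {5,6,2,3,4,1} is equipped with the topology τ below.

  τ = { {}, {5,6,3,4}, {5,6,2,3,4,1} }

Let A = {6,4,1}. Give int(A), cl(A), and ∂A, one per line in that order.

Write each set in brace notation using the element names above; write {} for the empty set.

int(A) = {}
cl(A)  = {5,6,2,3,4,1}
∂A     = {5,6,2,3,4,1}

interior: largest open inside A is {} (from {})
cl via duality: int({5,2,3}) = {}, so X∖{} = {5,6,2,3,4,1}
cl∖int = {5,6,2,3,4,1}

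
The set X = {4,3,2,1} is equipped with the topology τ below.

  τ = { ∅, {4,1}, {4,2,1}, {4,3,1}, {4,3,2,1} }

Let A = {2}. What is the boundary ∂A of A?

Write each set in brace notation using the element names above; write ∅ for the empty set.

open subsets of A: ∅; so int(A) = ∅
closure: X∖int(X∖A) = X∖{4,3,1} = {2}
∂A = {2} minus ∅ = {2}

{2}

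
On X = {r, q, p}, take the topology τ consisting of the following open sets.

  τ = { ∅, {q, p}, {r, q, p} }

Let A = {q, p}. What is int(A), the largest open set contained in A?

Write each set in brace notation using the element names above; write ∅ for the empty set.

U open, U⊆A: ∅, {q, p}. int(A) = ⋃ = {q, p}

{q, p}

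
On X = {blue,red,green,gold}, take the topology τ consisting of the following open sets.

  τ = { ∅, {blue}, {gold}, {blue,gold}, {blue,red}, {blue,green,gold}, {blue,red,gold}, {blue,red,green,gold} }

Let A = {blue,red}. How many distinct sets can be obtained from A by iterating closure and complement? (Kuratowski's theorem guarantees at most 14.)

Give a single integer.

4

closure: X∖int(X∖A) = X∖{gold} = {blue,red,green}
Let k=closure and c=complement:
  1. A     = {blue,red}
  2. kA    = {blue,red,green}
  3. cA    = {green,gold}
  4. ckA   = {gold}
— saturated at 4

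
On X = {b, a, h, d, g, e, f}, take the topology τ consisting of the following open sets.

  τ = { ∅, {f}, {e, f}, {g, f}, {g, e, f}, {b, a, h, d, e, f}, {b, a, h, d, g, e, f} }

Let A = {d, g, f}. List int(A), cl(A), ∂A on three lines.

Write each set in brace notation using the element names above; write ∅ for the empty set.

int(A) = {g, f}
cl(A)  = {b, a, h, d, g, e, f}
∂A     = {b, a, h, d, e}

interior: largest open inside A is {g, f} (from ∅, {f}, {g, f})
cl via duality: int({b, a, h, e}) = ∅, so X∖∅ = {b, a, h, d, g, e, f}
cl∖int = {b, a, h, d, e}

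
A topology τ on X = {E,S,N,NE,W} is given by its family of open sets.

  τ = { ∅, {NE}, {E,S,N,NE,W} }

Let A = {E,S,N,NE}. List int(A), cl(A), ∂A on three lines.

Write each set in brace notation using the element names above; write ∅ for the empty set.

open subsets of A: ∅, {NE}; so int(A) = {NE}
closure: X∖int(X∖A) = X∖∅ = {E,S,N,NE,W}
∂A = {E,S,N,NE,W} minus {NE} = {E,S,N,W}

int(A) = {NE}
cl(A)  = {E,S,N,NE,W}
∂A     = {E,S,N,W}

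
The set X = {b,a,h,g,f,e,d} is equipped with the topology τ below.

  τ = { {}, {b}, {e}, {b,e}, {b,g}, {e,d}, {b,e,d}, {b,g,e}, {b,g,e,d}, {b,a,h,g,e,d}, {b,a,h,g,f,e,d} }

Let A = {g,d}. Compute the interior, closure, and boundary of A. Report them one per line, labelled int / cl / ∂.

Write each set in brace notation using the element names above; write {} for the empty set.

U open, U⊆A: {}. int(A) = ⋃ = {}
X∖A={b,a,h,f,e}, int(X∖A)={b,e}, hence cl(A)={a,h,g,f,d}
∂A: remove int from cl → {a,h,g,f,d}

int(A) = {}
cl(A)  = {a,h,g,f,d}
∂A     = {a,h,g,f,d}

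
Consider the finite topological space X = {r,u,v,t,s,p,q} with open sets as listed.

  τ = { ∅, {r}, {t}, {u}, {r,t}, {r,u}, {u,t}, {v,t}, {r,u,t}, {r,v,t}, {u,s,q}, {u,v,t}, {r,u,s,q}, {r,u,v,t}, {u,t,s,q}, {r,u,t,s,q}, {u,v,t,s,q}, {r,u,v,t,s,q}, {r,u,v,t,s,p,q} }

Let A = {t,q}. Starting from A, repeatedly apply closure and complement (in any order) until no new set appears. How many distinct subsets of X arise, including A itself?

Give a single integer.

10

closure: X∖int(X∖A) = X∖{r,u} = {v,t,s,p,q}
Let k=closure and c=complement:
  1. A     = {t,q}
  2. kA    = {v,t,s,p,q}
  3. cA    = {r,u,v,s,p}
  4. ckA   = {r,u}
  5. kcA   = {r,u,v,s,p,q}
  6. kckA  = {r,u,s,p,q}
  7. ckcA  = {t}
  8. ckckA = {v,t}
  9. kckcA = {v,t,p}
  10. ckckcA = {r,u,s,q}
— saturated at 10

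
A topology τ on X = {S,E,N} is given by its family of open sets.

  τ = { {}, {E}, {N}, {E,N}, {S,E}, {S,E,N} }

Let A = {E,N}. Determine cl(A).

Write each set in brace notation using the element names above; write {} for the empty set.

{S,E,N}

X∖A={S}, int(X∖A)={}, hence cl(A)={S,E,N}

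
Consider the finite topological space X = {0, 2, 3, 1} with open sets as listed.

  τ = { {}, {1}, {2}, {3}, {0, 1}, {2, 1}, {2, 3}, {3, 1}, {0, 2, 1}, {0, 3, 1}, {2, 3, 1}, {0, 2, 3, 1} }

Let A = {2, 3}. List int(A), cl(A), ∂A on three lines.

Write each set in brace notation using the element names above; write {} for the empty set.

open subsets of A: {}, {2}, {3}, {2, 3}; so int(A) = {2, 3}
closure: X∖int(X∖A) = X∖{0, 1} = {2, 3}
∂A = {2, 3} minus {2, 3} = {}

int(A) = {2, 3}
cl(A)  = {2, 3}
∂A     = {}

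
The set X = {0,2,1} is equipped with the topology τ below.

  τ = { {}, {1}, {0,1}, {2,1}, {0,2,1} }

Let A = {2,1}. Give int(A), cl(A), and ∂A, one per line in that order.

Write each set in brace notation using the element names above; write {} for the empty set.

interior: largest open inside A is {2,1} (from {}, {1}, {2,1})
cl via duality: int({0}) = {}, so X∖{} = {0,2,1}
cl∖int = {0}

int(A) = {2,1}
cl(A)  = {0,2,1}
∂A     = {0}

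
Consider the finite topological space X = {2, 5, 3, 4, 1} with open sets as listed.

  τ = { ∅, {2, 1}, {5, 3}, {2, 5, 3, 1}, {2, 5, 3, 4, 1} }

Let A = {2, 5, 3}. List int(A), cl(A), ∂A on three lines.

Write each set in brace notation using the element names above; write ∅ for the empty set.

int(A) = {5, 3}
cl(A)  = {2, 5, 3, 4, 1}
∂A     = {2, 4, 1}

opens ⊆ A: ∅, {5, 3}; union → int = {5, 3}
complement {4, 1}; its interior ∅; cl(A) = X∖∅ = {2, 5, 3, 4, 1}
boundary = {2, 5, 3, 4, 1} ∖ {5, 3} = {2, 4, 1}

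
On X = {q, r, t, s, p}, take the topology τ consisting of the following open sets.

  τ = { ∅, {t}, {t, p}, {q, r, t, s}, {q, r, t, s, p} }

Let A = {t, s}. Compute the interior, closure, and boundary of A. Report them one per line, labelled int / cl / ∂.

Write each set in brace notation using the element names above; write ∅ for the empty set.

int(A) = {t}
cl(A)  = {q, r, t, s, p}
∂A     = {q, r, s, p}

opens ⊆ A: ∅, {t}; union → int = {t}
complement {q, r, p}; its interior ∅; cl(A) = X∖∅ = {q, r, t, s, p}
boundary = {q, r, t, s, p} ∖ {t} = {q, r, s, p}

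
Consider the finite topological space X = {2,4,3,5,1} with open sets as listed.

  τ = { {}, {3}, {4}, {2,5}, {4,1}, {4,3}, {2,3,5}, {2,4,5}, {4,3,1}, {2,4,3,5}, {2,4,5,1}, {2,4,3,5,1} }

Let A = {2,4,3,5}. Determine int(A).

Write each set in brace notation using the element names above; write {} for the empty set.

{2,4,3,5}

interior: largest open inside A is {2,4,3,5} (from {}, {4}, {3}, {4,3}, {2,5}, {2,3,5}, {2,4,5}, {2,4,3,5})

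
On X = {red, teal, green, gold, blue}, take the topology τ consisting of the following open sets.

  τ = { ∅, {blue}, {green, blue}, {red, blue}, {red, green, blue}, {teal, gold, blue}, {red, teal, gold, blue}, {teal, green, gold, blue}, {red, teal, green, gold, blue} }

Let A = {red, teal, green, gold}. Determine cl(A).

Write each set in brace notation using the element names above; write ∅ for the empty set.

{red, teal, green, gold}

complement {blue}; its interior {blue}; cl(A) = X∖{blue} = {red, teal, green, gold}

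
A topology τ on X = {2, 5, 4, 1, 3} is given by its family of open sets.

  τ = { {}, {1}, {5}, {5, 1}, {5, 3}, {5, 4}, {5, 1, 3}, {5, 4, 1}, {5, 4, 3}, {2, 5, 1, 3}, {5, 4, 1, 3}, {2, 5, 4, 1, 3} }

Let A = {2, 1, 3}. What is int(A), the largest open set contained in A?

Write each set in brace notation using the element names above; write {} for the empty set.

U open, U⊆A: {}, {1}. int(A) = ⋃ = {1}

{1}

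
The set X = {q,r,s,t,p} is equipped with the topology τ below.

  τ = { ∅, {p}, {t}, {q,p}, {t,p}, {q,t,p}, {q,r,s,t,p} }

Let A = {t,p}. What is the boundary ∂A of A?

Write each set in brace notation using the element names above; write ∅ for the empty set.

interior: largest open inside A is {t,p} (from ∅, {t}, {p}, {t,p})
cl via duality: int({q,r,s}) = ∅, so X∖∅ = {q,r,s,t,p}
cl∖int = {q,r,s}

{q,r,s}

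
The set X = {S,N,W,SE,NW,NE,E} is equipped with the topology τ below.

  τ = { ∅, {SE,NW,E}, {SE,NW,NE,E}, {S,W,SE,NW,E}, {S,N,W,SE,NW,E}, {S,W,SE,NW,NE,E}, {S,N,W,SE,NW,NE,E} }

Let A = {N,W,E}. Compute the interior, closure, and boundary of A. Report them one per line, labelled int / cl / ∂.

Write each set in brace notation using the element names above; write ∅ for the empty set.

opens ⊆ A: ∅; union → int = ∅
complement {S,SE,NW,NE}; its interior ∅; cl(A) = X∖∅ = {S,N,W,SE,NW,NE,E}
boundary = {S,N,W,SE,NW,NE,E} ∖ ∅ = {S,N,W,SE,NW,NE,E}

int(A) = ∅
cl(A)  = {S,N,W,SE,NW,NE,E}
∂A     = {S,N,W,SE,NW,NE,E}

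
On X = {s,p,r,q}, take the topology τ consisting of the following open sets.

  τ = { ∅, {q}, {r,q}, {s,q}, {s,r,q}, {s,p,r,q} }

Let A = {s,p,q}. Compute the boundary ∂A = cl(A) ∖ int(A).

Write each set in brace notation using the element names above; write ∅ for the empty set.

interior: largest open inside A is {s,q} (from ∅, {q}, {s,q})
cl via duality: int({r}) = ∅, so X∖∅ = {s,p,r,q}
cl∖int = {p,r}

{p,r}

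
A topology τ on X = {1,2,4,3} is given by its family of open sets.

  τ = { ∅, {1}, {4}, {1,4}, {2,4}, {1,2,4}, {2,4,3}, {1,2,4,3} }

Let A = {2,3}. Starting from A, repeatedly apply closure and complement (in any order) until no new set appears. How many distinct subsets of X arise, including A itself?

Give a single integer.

X∖A={1,4}, int(X∖A)={1,4}, hence cl(A)={2,3}
Orbit (k=closure, c=complement):
  1. A     = {2,3}
  2. cA    = {1,4}
  3. kcA   = {1,2,4,3}
  4. ckcA  = ∅
(closed under both — stop)

4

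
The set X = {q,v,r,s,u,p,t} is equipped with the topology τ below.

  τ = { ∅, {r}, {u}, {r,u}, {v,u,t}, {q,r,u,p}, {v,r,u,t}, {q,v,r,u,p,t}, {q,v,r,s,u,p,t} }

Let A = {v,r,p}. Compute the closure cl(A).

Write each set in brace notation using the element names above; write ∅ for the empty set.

{q,v,r,s,p,t}

complement {q,s,u,t}; its interior {u}; cl(A) = X∖{u} = {q,v,r,s,p,t}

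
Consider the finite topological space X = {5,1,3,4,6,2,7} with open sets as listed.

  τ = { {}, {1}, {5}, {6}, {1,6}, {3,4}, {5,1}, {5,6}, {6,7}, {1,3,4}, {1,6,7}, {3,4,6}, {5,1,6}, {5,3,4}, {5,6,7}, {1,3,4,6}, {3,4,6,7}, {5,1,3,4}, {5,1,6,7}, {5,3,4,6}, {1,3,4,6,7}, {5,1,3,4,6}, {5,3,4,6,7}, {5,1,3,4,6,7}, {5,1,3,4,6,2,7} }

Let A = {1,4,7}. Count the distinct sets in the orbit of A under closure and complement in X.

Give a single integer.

12

complement {5,3,6,2}; its interior {5,6}; cl(A) = X∖{5,6} = {1,3,4,2,7}
With k = closure, c = complement:
  1. A     = {1,4,7}
  2. kA    = {1,3,4,2,7}
  3. cA    = {5,3,6,2}
  4. ckA   = {5,6}
  5. kcA   = {5,3,4,6,2,7}
  6. kckA  = {5,6,2,7}
  7. ckcA  = {1}
  8. ckckA = {1,3,4}
  9. kckcA = {1,2}
  10. kckckA = {1,3,4,2}
  11. ckckcA = {5,3,4,6,7}
  12. ckckckA = {5,6,7}
k, c of each give nothing new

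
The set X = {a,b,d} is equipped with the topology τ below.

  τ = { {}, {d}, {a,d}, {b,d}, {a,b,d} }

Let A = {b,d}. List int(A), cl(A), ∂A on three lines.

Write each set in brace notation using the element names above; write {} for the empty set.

int(A) = {b,d}
cl(A)  = {a,b,d}
∂A     = {a}

open subsets of A: {}, {d}, {b,d}; so int(A) = {b,d}
closure: X∖int(X∖A) = X∖{} = {a,b,d}
∂A = {a,b,d} minus {b,d} = {a}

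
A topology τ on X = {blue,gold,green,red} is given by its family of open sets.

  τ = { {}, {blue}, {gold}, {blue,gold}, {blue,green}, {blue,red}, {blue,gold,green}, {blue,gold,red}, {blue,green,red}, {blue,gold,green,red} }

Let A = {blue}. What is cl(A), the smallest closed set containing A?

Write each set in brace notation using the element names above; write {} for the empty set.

closure: X∖int(X∖A) = X∖{gold} = {blue,green,red}

{blue,green,red}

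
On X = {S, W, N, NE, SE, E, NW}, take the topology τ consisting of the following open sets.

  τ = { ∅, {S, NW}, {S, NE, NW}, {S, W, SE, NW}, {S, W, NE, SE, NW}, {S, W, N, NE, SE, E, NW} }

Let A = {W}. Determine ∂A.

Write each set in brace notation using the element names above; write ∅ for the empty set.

{W, N, SE, E}

interior: largest open inside A is ∅ (from ∅)
cl via duality: int({S, N, NE, SE, E, NW}) = {S, NE, NW}, so X∖{S, NE, NW} = {W, N, SE, E}
cl∖int = {W, N, SE, E}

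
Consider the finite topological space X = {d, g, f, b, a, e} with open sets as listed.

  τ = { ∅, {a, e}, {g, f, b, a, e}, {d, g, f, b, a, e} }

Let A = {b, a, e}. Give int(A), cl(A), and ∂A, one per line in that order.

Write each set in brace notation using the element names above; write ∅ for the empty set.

int(A) = {a, e}
cl(A)  = {d, g, f, b, a, e}
∂A     = {d, g, f, b}

interior: largest open inside A is {a, e} (from ∅, {a, e})
cl via duality: int({d, g, f}) = ∅, so X∖∅ = {d, g, f, b, a, e}
cl∖int = {d, g, f, b}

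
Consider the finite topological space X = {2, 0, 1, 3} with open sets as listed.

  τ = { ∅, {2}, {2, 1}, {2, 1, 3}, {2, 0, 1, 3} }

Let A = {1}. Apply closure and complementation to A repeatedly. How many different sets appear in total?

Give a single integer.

closure: X∖int(X∖A) = X∖{2} = {0, 1, 3}
Let k=closure and c=complement:
  1. A     = {1}
  2. kA    = {0, 1, 3}
  3. cA    = {2, 0, 3}
  4. ckA   = {2}
  5. kcA   = {2, 0, 1, 3}
  6. ckcA  = ∅
— saturated at 6

6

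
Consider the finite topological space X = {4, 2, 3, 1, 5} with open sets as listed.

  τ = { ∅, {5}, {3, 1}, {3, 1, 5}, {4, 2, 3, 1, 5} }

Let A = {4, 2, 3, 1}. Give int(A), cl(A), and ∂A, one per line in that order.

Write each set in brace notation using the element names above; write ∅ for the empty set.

U open, U⊆A: ∅, {3, 1}. int(A) = ⋃ = {3, 1}
X∖A={5}, int(X∖A)={5}, hence cl(A)={4, 2, 3, 1}
∂A: remove int from cl → {4, 2}

int(A) = {3, 1}
cl(A)  = {4, 2, 3, 1}
∂A     = {4, 2}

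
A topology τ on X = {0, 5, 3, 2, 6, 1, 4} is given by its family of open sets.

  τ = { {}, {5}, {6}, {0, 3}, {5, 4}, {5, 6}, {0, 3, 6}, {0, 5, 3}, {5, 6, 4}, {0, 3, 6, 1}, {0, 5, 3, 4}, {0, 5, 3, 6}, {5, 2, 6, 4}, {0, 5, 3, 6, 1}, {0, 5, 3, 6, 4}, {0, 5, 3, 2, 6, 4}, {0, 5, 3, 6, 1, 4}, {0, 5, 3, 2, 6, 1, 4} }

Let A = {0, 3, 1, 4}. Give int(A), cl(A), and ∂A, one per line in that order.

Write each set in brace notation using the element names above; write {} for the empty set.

int(A) = {0, 3}
cl(A)  = {0, 3, 2, 1, 4}
∂A     = {2, 1, 4}

open subsets of A: {}, {0, 3}; so int(A) = {0, 3}
closure: X∖int(X∖A) = X∖{5, 6} = {0, 3, 2, 1, 4}
∂A = {0, 3, 2, 1, 4} minus {0, 3} = {2, 1, 4}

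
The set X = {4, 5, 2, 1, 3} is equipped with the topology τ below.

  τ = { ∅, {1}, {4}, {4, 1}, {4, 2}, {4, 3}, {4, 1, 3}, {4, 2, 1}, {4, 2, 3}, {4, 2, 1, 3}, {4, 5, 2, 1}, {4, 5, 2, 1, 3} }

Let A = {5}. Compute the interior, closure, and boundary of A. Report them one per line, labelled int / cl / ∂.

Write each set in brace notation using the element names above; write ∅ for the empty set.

interior: largest open inside A is ∅ (from ∅)
cl via duality: int({4, 2, 1, 3}) = {4, 2, 1, 3}, so X∖{4, 2, 1, 3} = {5}
cl∖int = {5}

int(A) = ∅
cl(A)  = {5}
∂A     = {5}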